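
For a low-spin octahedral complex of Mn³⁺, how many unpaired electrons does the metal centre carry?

Mn³⁺: group 7, so d-count = 7 − 3 = 4.
Configuration: t₂g⁴ eg⁰, giving 2 unpaired electrons.

2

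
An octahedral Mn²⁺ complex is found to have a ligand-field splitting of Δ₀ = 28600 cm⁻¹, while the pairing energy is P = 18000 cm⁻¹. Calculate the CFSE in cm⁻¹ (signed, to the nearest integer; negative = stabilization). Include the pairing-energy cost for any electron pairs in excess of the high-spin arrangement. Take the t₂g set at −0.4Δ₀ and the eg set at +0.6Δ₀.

-21200

Mn²⁺: group 7, so d-count = 7 − 2 = 5.
Since Δ₀ = 28600 cm⁻¹ > P = 18000 cm⁻¹, the complex adopts the low-spin configuration.
Filling d⁵ accordingly: t₂g⁵ eg⁰.
Orbital CFSE = -2.0Δ₀ = -2.0 × 28600 = -57200 cm⁻¹.
Excess pairs vs high-spin: 2 − 0 = 2; pairing cost = +36000 cm⁻¹.
Net CFSE = -57200 + 36000 = -21200 cm⁻¹.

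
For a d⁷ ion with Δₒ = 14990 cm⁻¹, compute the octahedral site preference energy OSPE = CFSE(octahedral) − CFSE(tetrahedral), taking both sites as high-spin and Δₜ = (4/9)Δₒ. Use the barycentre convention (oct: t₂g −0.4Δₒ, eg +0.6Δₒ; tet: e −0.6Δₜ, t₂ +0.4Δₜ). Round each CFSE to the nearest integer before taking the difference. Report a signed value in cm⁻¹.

Octahedral high-spin t₂g⁵ eg²: CFSE = -0.8 × 14990 = -11992 cm⁻¹.
In a tetrahedral site the filling is e⁴ t₂³: CFSE(tet) = -1.2Δₜ = -1.2 × (4/9)(14990) = -7995 cm⁻¹.
OSPE = -11992 − (-7995) = -3997 cm⁻¹.

-3997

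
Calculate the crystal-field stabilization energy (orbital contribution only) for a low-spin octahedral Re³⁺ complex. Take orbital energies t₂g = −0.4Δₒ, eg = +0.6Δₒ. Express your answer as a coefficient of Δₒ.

-1.6 Δₒ

Group 7 minus oxidation state +3 gives a d⁴ configuration for Re³⁺.
Configuration: t₂g⁴ eg⁰.
CFSE = 4(-0.4Δₒ) + 0(0.6Δₒ) = -1.6Δₒ + 0.0Δₒ = -1.6Δₒ.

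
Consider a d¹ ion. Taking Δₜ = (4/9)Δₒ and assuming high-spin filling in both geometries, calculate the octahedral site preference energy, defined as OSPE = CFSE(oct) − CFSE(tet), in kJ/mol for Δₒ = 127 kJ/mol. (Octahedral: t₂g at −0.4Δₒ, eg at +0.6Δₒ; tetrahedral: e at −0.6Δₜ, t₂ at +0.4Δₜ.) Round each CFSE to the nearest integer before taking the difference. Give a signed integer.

-17

Octahedral (high-spin): t2g^1 e_g^0, CFSE = 1(−0.4) + 0(+0.6) = -0.4Δₒ = -0.4 × 127 = -51 kJ/mol.
Tetrahedral e^1 t2^0 gives -0.6Δₜ = -0.6 × (4/9) × 127 = -34 kJ/mol.
OSPE = -51 − (-34) = -17 kJ/mol.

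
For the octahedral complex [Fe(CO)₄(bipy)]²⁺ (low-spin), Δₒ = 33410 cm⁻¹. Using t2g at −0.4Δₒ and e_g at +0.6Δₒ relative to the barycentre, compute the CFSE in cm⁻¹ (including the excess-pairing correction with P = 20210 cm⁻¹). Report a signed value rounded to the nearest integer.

-39764

Ligand charges: 4×(+0) from CO and 1×(+0) from bipy sum to +0; with overall charge +2, Fe is +2.
Fe sits in group 8; removing 2 electrons leaves Fe²⁺ with 8 − 2 = 6 d electrons.
Configuration: t2g^6 e_g^0.
CFSE(orbital) = 6×(-0.4Δₒ) + 0×(0.6Δₒ) = -2.4Δₒ; with Δₒ = 33410 cm⁻¹ that is -80184 cm⁻¹.
Pairing penalty: 3 pairs vs 1 in the high-spin reference → 2 extra × P = 40420 cm⁻¹.
Combining: -80184 + 40420 = -39764 cm⁻¹.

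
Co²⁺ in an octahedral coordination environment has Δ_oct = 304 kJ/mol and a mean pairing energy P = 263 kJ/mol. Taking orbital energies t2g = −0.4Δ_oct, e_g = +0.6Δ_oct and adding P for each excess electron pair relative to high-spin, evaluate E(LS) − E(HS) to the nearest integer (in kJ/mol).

-41

Co²⁺: group 9, so d-count = 9 − 2 = 7.
High-spin d⁷ fills as t2g^5 e_g^2 with CFSE 5(−0.4) + 2(+0.6) = -0.8Δ_oct = -243 kJ/mol.
Low-spin: t2g^6 e_g^1, orbital CFSE = -1.8Δ_oct = -547 kJ/mol; plus 1 excess pair × P = +263 kJ/mol; total -284 kJ/mol.
The difference is -284 − (-243) = -41 kJ/mol, so low-spin lies lower.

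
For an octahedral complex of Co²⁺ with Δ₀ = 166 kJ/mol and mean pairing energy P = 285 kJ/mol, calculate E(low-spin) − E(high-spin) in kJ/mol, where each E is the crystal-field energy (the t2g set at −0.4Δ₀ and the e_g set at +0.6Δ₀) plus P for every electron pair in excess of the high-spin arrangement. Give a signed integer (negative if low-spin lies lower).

Co is in group 9, so Co²⁺ is d⁷ (9 − 2 = 7).
High-spin: t2g^5 e_g^2, CFSE = -0.8Δ₀ = -133 kJ/mol.
Low-spin: t2g^6 e_g^1, orbital CFSE = -1.8Δ₀ = -299 kJ/mol; plus 1 excess pair × P = +285 kJ/mol; total -14 kJ/mol.
Thus E(LS) − E(HS) = 119 kJ/mol.

119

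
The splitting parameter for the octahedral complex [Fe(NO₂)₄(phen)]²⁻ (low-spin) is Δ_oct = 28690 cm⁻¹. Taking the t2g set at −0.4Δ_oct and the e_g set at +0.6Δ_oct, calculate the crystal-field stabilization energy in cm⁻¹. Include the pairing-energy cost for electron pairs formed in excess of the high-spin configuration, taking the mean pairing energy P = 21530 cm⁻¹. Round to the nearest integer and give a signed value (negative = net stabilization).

Ligand charges: 4×(-1) from NO₂⁻ and 1×(+0) from phen sum to -4; with overall charge -2, Fe is +2.
Fe is in group 8, so Fe²⁺ is d⁶ (8 − 2 = 6).
The d⁶ electrons fill as t2g^6 e_g^0.
The orbital stabilization is -2.4Δ_oct = -2.4 × 28690 = -68856 cm⁻¹.
High-spin d⁶ would be t2g^4 e_g^2 with 1 pair; low-spin has 3, so 2 excess pairs cost +2P = +43060 cm⁻¹.
Overall CFSE = -68856 + 43060 = -25796 cm⁻¹.

-25796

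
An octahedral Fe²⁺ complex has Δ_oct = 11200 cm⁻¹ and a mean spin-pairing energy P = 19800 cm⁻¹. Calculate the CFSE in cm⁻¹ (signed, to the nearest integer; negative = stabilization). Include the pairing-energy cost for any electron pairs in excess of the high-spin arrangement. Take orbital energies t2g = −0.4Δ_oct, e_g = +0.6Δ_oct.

-4480

Fe²⁺: group 8, so d-count = 8 − 2 = 6.
Δ_oct < P, so pairing is avoided: the ground state is high-spin.
Filling d⁶ accordingly: t2g^4 e_g^2.
Orbital CFSE = -0.4Δ_oct = -0.4 × 11200 = -4480 cm⁻¹.
High-spin has no excess pairs, so no pairing correction applies.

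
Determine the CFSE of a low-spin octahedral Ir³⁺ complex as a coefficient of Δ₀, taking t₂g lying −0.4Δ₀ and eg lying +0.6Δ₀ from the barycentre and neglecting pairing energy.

Ir is in group 9, so Ir³⁺ is d⁶ (9 − 3 = 6).
Configuration: t₂g⁶ eg⁰.
CFSE = 6(-0.4Δ₀) + 0(0.6Δ₀) = -2.4Δ₀ + 0.0Δ₀ = -2.4Δ₀.

-2.4 Δ₀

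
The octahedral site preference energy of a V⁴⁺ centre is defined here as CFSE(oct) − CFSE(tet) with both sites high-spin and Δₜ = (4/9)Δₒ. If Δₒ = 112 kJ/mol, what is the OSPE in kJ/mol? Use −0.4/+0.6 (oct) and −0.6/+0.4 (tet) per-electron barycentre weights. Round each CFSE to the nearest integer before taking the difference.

-15

V⁴⁺: group 5, so d-count = 5 − 4 = 1.
In an octahedral site d¹ (HS) is t₂g¹ eg⁰, giving CFSE(oct) = -0.4Δₒ = -45 kJ/mol.
In a tetrahedral site the filling is e¹ t₂⁰: CFSE(tet) = -0.6Δₜ = -0.6 × (4/9)(112) = -30 kJ/mol.
Subtracting, OSPE = -45 − (-30) = -15 kJ/mol.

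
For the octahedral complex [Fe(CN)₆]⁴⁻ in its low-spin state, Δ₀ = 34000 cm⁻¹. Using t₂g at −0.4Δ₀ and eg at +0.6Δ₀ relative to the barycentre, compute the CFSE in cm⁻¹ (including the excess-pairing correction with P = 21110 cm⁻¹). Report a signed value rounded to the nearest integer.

Each CN⁻ contributes -1; 6 × (-1) = -6. With overall charge -4, Fe is in the +2 oxidation state.
Group 8 minus oxidation state +2 gives a d⁶ configuration for Fe²⁺.
Configuration: t₂g⁶ eg⁰.
Orbital CFSE = 6(-0.4) + 0(0.6) = -2.4Δ₀ = -2.4 × 34000 = -81600 cm⁻¹.
Relative to high-spin t₂g⁴ eg² (1 paired), the low-spin configuration has 2 additional pairs, contributing +2 × 21110 = +42220 cm⁻¹.
Overall CFSE = -81600 + 42220 = -39380 cm⁻¹.

-39380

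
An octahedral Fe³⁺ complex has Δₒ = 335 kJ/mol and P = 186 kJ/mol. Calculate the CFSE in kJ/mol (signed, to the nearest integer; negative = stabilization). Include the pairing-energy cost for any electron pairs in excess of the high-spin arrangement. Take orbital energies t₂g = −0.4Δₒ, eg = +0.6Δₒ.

Fe is in group 8, so Fe³⁺ is d⁵ (8 − 3 = 5).
Δₒ > P, so pairing is preferred: the ground state is low-spin.
Configuration: t₂g⁵ eg⁰.
Orbital CFSE = -2.0Δₒ = -2.0 × 335 = -670 kJ/mol.
Excess pairs vs high-spin: 2 − 0 = 2; pairing cost = +372 kJ/mol.
Net CFSE = -670 + 372 = -298 kJ/mol.

-298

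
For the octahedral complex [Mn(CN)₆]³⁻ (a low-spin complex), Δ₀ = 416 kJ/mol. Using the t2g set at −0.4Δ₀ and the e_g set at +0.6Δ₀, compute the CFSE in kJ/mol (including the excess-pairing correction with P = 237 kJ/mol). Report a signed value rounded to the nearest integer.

Each CN⁻ contributes -1; 6 × (-1) = -6. With overall charge -3, Mn is in the +3 oxidation state.
Mn sits in group 7; removing 3 electrons leaves Mn³⁺ with 7 − 3 = 4 d electrons.
Configuration: t2g^4 e_g^0.
Orbital CFSE = 4(-0.4) + 0(0.6) = -1.6Δ₀ = -1.6 × 416 = -666 kJ/mol.
Pairing penalty: 1 pair vs 0 in the high-spin reference → 1 extra × P = 237 kJ/mol.
Combining: -666 + 237 = -429 kJ/mol.

-429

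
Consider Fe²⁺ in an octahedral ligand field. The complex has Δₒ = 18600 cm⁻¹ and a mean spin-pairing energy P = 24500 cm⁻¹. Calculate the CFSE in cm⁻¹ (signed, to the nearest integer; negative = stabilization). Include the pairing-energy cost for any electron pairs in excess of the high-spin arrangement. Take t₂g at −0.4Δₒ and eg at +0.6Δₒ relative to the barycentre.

Fe is in group 8, so Fe²⁺ is d⁶ (8 − 2 = 6).
Since Δₒ = 18600 cm⁻¹ < P = 24500 cm⁻¹, the complex adopts the high-spin configuration.
That gives t₂g⁴ eg².
Orbital CFSE = -0.4Δₒ = -0.4 × 18600 = -7440 cm⁻¹.
High-spin has no excess pairs, so no pairing correction applies.

-7440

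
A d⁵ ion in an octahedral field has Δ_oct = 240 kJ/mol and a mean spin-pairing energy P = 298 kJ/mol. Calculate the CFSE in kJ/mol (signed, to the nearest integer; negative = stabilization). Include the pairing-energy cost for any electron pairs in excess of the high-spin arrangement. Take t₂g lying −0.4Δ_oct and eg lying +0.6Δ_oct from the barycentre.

0

Here Δ_oct < P (240 < 298), so the high-spin state is favoured.
Filling d⁵ accordingly: t₂g³ eg².
Orbital CFSE = 0.0Δ_oct = 0.0 × 240 = 0 kJ/mol.
High-spin has no excess pairs, so no pairing correction applies.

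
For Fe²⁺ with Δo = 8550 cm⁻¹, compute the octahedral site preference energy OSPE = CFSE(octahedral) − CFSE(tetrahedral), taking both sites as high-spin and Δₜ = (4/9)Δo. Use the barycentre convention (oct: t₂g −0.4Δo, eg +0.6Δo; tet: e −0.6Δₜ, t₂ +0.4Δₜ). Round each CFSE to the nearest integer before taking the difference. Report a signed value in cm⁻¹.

Fe²⁺: group 8, so d-count = 8 − 2 = 6.
In an octahedral site d⁶ (HS) is t₂g⁴ eg², giving CFSE(oct) = -0.4Δo = -3420 cm⁻¹.
Tetrahedral: e³ t₂³, CFSE = 3(−0.6) + 3(+0.4) = -0.6Δₜ = -0.6 × (4/9) × 8550 = -2280 cm⁻¹.
OSPE = CFSE(oct) − CFSE(tet) = -3420 − (-2280) = -1140 cm⁻¹.

-1140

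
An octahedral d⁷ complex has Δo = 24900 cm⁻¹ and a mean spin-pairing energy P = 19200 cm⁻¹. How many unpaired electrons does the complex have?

Since Δo = 24900 cm⁻¹ > P = 19200 cm⁻¹, the complex adopts the low-spin configuration.
Filling d⁷ accordingly: t2g^6 e_g^1.
Unpaired electrons: 1.

1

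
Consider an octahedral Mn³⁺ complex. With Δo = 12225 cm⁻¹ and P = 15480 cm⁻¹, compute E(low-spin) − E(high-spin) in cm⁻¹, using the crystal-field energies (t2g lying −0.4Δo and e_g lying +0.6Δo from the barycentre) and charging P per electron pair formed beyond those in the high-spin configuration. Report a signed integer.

Mn sits in group 7; removing 3 electrons leaves Mn³⁺ with 7 − 3 = 4 d electrons.
High-spin: t2g^3 e_g^1, CFSE = -0.6Δo = -7335 cm⁻¹.
Low-spin t2g^4 e_g^0 gives -1.6Δo = -19560 cm⁻¹, but forming 1 extra pair costs 1P = 15480 cm⁻¹, so E(LS) = -19560 + 15480 = -4080 cm⁻¹.
The difference is -4080 − (-7335) = 3255 cm⁻¹, so high-spin lies lower.

3255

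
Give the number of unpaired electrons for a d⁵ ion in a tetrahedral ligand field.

Tetrahedral splitting is small, so the complex is high-spin.
Configuration: e² t₂³, giving 5 unpaired electrons.

5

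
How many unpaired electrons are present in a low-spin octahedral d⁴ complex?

Configuration: t₂g⁴ eg⁰, giving 2 unpaired electrons.

2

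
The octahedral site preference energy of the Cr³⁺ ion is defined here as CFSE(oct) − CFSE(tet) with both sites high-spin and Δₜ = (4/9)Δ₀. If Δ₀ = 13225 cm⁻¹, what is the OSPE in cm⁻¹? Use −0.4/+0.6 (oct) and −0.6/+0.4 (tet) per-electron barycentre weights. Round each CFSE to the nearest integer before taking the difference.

Cr³⁺: group 6, so d-count = 6 − 3 = 3.
Octahedral high-spin t2g^3 e_g^0: CFSE = -1.2 × 13225 = -15870 cm⁻¹.
Tetrahedral: e^2 t2^1, CFSE = 2(−0.6) + 1(+0.4) = -0.8Δₜ = -0.8 × (4/9) × 13225 = -4702 cm⁻¹.
OSPE = CFSE(oct) − CFSE(tet) = -15870 − (-4702) = -11168 cm⁻¹.

-11168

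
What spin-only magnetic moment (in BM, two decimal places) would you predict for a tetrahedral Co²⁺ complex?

3.87 BM

Co sits in group 9; removing 2 electrons leaves Co²⁺ with 9 − 2 = 7 d electrons.
Tetrahedral fields are weak (Δₜ ≈ 4/9 Δₒ), so electrons fill high-spin.
Configuration: e⁴ t₂³ → 3 unpaired electrons.
μ(spin-only) = √[3(3+2)] = √15 ≈ 3.87 BM.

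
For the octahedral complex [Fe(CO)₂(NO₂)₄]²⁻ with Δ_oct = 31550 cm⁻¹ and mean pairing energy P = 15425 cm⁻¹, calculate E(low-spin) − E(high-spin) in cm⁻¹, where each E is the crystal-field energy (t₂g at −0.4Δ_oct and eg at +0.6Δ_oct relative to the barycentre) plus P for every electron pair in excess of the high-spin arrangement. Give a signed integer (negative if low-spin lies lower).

-32250

Ligand charges: 2×(+0) from CO and 4×(-1) from NO₂⁻ sum to -4; with overall charge -2, Fe is +2.
Fe sits in group 8; removing 2 electrons leaves Fe²⁺ with 8 − 2 = 6 d electrons.
In the high-spin limit (t₂g⁴ eg²) the orbital term is -0.4Δ_oct = -12620 cm⁻¹, with no excess pairing.
Low-spin t₂g⁶ eg⁰ gives -2.4Δ_oct = -75720 cm⁻¹, but forming 2 extra pairs costs 2P = 30850 cm⁻¹, so E(LS) = -75720 + 30850 = -44870 cm⁻¹.
E(LS) − E(HS) = -44870 − (-12620) = -32250 cm⁻¹.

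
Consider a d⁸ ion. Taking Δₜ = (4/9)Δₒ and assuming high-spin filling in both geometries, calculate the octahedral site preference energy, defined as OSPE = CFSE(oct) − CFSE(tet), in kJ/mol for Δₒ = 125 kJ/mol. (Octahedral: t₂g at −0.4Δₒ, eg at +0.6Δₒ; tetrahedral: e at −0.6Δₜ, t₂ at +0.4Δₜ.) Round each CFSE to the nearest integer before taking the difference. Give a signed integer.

In an octahedral site d⁸ (HS) is t2g^6 e_g^2, giving CFSE(oct) = -1.2Δₒ = -150 kJ/mol.
Tetrahedral: e^4 t2^4, CFSE = 4(−0.6) + 4(+0.4) = -0.8Δₜ = -0.8 × (4/9) × 125 = -44 kJ/mol.
OSPE = -150 − (-44) = -106 kJ/mol.

-106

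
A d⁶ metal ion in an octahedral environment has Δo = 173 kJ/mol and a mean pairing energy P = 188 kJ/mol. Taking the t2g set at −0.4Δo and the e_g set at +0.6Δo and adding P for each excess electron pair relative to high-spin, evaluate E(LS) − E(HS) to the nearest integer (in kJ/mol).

30

High-spin d⁶ fills as t2g^4 e_g^2 with CFSE 4(−0.4) + 2(+0.6) = -0.4Δo = -69 kJ/mol.
For low-spin the configuration is t2g^6 e_g^0: orbital energy -2.4 × 173 = -415 kJ/mol, and 2 additional pairs relative to high-spin add 376 kJ/mol, giving -39 kJ/mol.
E(LS) − E(HS) = -39 − (-69) = 30 kJ/mol.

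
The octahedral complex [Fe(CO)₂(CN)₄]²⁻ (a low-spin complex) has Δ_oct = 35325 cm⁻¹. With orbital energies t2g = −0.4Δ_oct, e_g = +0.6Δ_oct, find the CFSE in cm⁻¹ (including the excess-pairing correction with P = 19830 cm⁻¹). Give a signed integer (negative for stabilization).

Ligand charges: 2×(+0) from CO and 4×(-1) from CN⁻ sum to -4; with overall charge -2, Fe is +2.
Fe²⁺: group 8, so d-count = 8 − 2 = 6.
Configuration: t2g^6 e_g^0.
Orbital CFSE = 6(-0.4) + 0(0.6) = -2.4Δ_oct = -2.4 × 35325 = -84780 cm⁻¹.
Pairing penalty: 3 pairs vs 1 in the high-spin reference → 2 extra × P = 39660 cm⁻¹.
Overall CFSE = -84780 + 39660 = -45120 cm⁻¹.

-45120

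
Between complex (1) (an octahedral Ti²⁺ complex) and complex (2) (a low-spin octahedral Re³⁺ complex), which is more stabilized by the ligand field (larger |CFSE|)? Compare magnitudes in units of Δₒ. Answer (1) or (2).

(1): Ti sits in group 4; removing 2 electrons leaves Ti²⁺ with 4 − 2 = 2 d electrons; For octahedral d² the high- and low-spin configurations coincide; t₂g² eg⁰, CFSE = -0.8Δₒ.
(2): Re sits in group 7; removing 3 electrons leaves Re³⁺ with 7 − 3 = 4 d electrons; t₂g⁴ eg⁰, CFSE = -1.6Δₒ.
So (2) has the larger |CFSE|.

(2)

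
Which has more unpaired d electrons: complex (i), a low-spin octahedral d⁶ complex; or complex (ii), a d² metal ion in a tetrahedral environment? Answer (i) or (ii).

(i): t2g^6 e_g^0 → 0 unpaired.
(ii): Tetrahedral fields are weak (Δₜ ≈ 4/9 Δₒ), so electrons fill high-spin; e² t₂⁰ → 2 unpaired.
So (ii) has more unpaired electrons.

(ii)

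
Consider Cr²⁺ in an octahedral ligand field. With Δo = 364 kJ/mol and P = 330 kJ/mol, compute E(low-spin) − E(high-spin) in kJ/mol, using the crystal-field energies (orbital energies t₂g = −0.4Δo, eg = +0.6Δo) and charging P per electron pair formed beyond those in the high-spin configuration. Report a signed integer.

Cr is in group 6, so Cr²⁺ is d⁴ (6 − 2 = 4).
High-spin d⁴ fills as t₂g³ eg¹ with CFSE 3(−0.4) + 1(+0.6) = -0.6Δo = -218 kJ/mol.
For low-spin the configuration is t₂g⁴ eg⁰: orbital energy -1.6 × 364 = -582 kJ/mol, and 1 additional pair relative to high-spin adds 330 kJ/mol, giving -252 kJ/mol.
E(LS) − E(HS) = -252 − (-218) = -34 kJ/mol.

-34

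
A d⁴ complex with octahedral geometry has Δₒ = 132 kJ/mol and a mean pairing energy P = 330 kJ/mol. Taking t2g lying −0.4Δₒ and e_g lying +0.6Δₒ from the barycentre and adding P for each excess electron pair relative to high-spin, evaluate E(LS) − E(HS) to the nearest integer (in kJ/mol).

High-spin: t2g^3 e_g^1, CFSE = -0.6Δₒ = -79 kJ/mol.
For low-spin the configuration is t2g^4 e_g^0: orbital energy -1.6 × 132 = -211 kJ/mol, and 1 additional pair relative to high-spin adds 330 kJ/mol, giving 119 kJ/mol.
The difference is 119 − (-79) = 198 kJ/mol, so high-spin lies lower.

198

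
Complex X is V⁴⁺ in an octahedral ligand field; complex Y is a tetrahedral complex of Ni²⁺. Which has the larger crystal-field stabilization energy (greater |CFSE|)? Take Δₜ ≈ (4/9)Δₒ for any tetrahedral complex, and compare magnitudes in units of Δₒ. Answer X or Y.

X: V is in group 5, so V⁴⁺ is d¹ (5 − 4 = 1); t₂g¹ eg⁰, CFSE = -0.4Δₒ.
Y: Ni²⁺: group 10, so d-count = 10 − 2 = 8; Tetrahedral splitting is small, so the complex is high-spin; e^4 t2^4, CFSE = -0.8Δₜ ≈ -0.36Δₒ.
So X has the larger |CFSE|.

X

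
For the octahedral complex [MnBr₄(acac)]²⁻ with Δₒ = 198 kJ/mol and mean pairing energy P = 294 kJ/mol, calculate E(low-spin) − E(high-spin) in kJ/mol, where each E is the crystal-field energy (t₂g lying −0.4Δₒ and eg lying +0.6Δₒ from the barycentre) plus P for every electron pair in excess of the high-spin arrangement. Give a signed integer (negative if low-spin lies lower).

96

Ligand charges: 4×(-1) from Br⁻ and 1×(-1) from acac⁻ sum to -5; with overall charge -2, Mn is +3.
Mn sits in group 7; removing 3 electrons leaves Mn³⁺ with 7 − 3 = 4 d electrons.
High-spin: t₂g³ eg¹, CFSE = -0.6Δₒ = -119 kJ/mol.
Low-spin: t₂g⁴ eg⁰, orbital CFSE = -1.6Δₒ = -317 kJ/mol; plus 1 excess pair × P = +294 kJ/mol; total -23 kJ/mol.
The difference is -23 − (-119) = 96 kJ/mol, so high-spin lies lower.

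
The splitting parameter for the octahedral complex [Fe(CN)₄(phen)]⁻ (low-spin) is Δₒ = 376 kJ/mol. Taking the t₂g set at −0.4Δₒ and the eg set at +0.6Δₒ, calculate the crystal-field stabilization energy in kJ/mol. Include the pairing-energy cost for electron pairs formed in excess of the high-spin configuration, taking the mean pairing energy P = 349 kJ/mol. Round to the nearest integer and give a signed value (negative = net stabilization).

Ligand charges: 4×(-1) from CN⁻ and 1×(+0) from phen sum to -4; with overall charge -1, Fe is +3.
Fe³⁺: group 8, so d-count = 8 − 3 = 5.
The d⁵ electrons fill as t₂g⁵ eg⁰.
The orbital stabilization is -2.0Δₒ = -2.0 × 376 = -752 kJ/mol.
Pairing penalty: 2 pairs vs 0 in the high-spin reference → 2 extra × P = 698 kJ/mol.
Overall CFSE = -752 + 698 = -54 kJ/mol.

-54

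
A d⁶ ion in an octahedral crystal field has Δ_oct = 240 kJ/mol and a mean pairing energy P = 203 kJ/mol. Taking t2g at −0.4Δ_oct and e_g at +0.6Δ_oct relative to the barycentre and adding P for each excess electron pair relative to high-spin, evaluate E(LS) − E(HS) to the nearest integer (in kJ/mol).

In the high-spin limit (t2g^4 e_g^2) the orbital term is -0.4Δ_oct = -96 kJ/mol, with no excess pairing.
Low-spin: t2g^6 e_g^0, orbital CFSE = -2.4Δ_oct = -576 kJ/mol; plus 2 excess pairs × P = +406 kJ/mol; total -170 kJ/mol.
Thus E(LS) − E(HS) = -74 kJ/mol.

-74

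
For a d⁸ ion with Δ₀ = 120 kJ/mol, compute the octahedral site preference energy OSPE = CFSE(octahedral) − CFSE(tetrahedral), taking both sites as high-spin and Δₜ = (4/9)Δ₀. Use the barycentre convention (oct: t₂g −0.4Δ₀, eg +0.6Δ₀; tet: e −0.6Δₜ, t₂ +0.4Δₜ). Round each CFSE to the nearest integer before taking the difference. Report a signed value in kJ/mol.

In an octahedral site d⁸ (HS) is t₂g⁶ eg², giving CFSE(oct) = -1.2Δ₀ = -144 kJ/mol.
Tetrahedral e⁴ t₂⁴ gives -0.8Δₜ = -0.8 × (4/9) × 120 = -43 kJ/mol.
OSPE = CFSE(oct) − CFSE(tet) = -144 − (-43) = -101 kJ/mol.

-101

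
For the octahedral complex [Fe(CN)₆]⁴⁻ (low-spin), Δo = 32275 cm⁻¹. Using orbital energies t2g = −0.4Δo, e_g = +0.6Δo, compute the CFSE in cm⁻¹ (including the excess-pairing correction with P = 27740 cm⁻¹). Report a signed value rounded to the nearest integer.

Each CN⁻ contributes -1; 6 × (-1) = -6. With overall charge -4, Fe is in the +2 oxidation state.
Fe is in group 8, so Fe²⁺ is d⁶ (8 − 2 = 6).
Configuration: t2g^6 e_g^0.
CFSE(orbital) = 6×(-0.4Δo) + 0×(0.6Δo) = -2.4Δo; with Δo = 32275 cm⁻¹ that is -77460 cm⁻¹.
Pairing penalty: 3 pairs vs 1 in the high-spin reference → 2 extra × P = 55480 cm⁻¹.
Overall CFSE = -77460 + 55480 = -21980 cm⁻¹.

-21980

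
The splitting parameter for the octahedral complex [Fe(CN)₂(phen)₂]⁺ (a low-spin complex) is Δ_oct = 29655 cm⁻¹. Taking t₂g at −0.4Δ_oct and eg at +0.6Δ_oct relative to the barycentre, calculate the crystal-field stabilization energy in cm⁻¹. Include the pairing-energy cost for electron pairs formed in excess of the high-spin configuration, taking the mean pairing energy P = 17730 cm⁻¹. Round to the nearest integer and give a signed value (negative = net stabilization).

-23850

Ligand charges: 2×(-1) from CN⁻ and 2×(+0) from phen sum to -2; with overall charge +1, Fe is +3.
Fe sits in group 8; removing 3 electrons leaves Fe³⁺ with 8 − 3 = 5 d electrons.
Configuration: t₂g⁵ eg⁰.
CFSE(orbital) = 5×(-0.4Δ_oct) + 0×(0.6Δ_oct) = -2.0Δ_oct; with Δ_oct = 29655 cm⁻¹ that is -59310 cm⁻¹.
High-spin d⁵ would be t₂g³ eg² with 0 pairs; low-spin has 2, so 2 excess pairs cost +2P = +35460 cm⁻¹.
Combining: -59310 + 35460 = -23850 cm⁻¹.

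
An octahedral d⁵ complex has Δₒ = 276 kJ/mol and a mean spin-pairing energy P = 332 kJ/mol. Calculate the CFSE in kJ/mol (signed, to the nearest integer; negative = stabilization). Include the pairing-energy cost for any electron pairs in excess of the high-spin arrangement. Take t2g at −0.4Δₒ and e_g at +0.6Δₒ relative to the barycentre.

With Δₒ < P the complex is high-spin.
Configuration: t2g^3 e_g^2.
Orbital CFSE = 0.0Δₒ = 0.0 × 276 = 0 kJ/mol.
High-spin has no excess pairs, so no pairing correction applies.

0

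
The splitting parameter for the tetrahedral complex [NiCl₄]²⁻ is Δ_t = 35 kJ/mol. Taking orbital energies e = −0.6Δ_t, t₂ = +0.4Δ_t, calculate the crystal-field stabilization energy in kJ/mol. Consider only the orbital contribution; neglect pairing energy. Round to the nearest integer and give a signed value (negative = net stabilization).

Each Cl⁻ contributes -1; 4 × (-1) = -4. With overall charge -2, Ni is in the +2 oxidation state.
Ni sits in group 10; removing 2 electrons leaves Ni²⁺ with 10 − 2 = 8 d electrons.
Tetrahedral splitting is small, so the complex is high-spin.
Electron filling gives e⁴ t₂⁴.
Orbital CFSE = 4(-0.6) + 4(0.4) = -0.8Δ_t = -0.8 × 35 = -28 kJ/mol.

-28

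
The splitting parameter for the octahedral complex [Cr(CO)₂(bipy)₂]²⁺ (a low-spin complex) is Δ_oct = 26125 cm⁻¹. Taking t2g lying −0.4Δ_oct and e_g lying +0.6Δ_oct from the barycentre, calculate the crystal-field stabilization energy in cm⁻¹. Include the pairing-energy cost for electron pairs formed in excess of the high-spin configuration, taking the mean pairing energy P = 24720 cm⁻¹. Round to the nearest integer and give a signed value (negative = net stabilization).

Ligand charges: 2×(+0) from CO and 2×(+0) from bipy sum to +0; with overall charge +2, Cr is +2.
Group 6 minus oxidation state +2 gives a d⁴ configuration for Cr²⁺.
Configuration: t2g^4 e_g^0.
Orbital CFSE = 4(-0.4) + 0(0.6) = -1.6Δ_oct = -1.6 × 26125 = -41800 cm⁻¹.
Relative to high-spin t2g^3 e_g^1 (0 paired), the low-spin configuration has 1 additional pair, contributing +1 × 24720 = +24720 cm⁻¹.
Combining: -41800 + 24720 = -17080 cm⁻¹.

-17080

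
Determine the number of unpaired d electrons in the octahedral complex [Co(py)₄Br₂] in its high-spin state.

3

Ligand charges: 4×(+0) from py and 2×(-1) from Br⁻ sum to -2; with overall charge +0, Co is +2.
Group 9 minus oxidation state +2 gives a d⁷ configuration for Co²⁺.
Configuration: t2g^5 e_g^2, giving 3 unpaired electrons.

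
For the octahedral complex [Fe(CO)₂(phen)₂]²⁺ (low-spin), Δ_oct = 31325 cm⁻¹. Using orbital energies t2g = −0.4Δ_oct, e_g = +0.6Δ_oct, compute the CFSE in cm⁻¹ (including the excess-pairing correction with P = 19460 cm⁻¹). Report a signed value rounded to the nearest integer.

Ligand charges: 2×(+0) from CO and 2×(+0) from phen sum to +0; with overall charge +2, Fe is +2.
Fe²⁺: group 8, so d-count = 8 − 2 = 6.
Configuration: t2g^6 e_g^0.
The orbital stabilization is -2.4Δ_oct = -2.4 × 31325 = -75180 cm⁻¹.
Pairing penalty: 3 pairs vs 1 in the high-spin reference → 2 extra × P = 38920 cm⁻¹.
Combining: -75180 + 38920 = -36260 cm⁻¹.

-36260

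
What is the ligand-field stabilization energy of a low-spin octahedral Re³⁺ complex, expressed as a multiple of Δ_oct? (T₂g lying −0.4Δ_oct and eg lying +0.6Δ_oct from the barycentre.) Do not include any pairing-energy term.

Re³⁺: group 7, so d-count = 7 − 3 = 4.
Configuration: t₂g⁴ eg⁰.
CFSE = 4(-0.4Δ_oct) + 0(0.6Δ_oct) = -1.6Δ_oct + 0.0Δ_oct = -1.6Δ_oct.

-1.6 Δ_oct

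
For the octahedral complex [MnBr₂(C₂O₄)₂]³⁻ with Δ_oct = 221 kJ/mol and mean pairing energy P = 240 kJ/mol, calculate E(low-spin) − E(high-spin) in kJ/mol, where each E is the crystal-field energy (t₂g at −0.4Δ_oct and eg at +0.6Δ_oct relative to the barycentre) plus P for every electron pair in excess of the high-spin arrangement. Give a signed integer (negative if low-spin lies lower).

Ligand charges: 2×(-1) from Br⁻ and 2×(-2) from C₂O₄²⁻ sum to -6; with overall charge -3, Mn is +3.
Group 7 minus oxidation state +3 gives a d⁴ configuration for Mn³⁺.
In the high-spin limit (t₂g³ eg¹) the orbital term is -0.6Δ_oct = -133 kJ/mol, with no excess pairing.
Low-spin t₂g⁴ eg⁰ gives -1.6Δ_oct = -354 kJ/mol, but forming 1 extra pair costs 1P = 240 kJ/mol, so E(LS) = -354 + 240 = -114 kJ/mol.
The difference is -114 − (-133) = 19 kJ/mol, so high-spin lies lower.

19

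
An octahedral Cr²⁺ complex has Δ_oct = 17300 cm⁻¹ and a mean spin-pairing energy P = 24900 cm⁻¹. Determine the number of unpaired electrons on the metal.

Group 6 minus oxidation state +2 gives a d⁴ configuration for Cr²⁺.
Since Δ_oct = 17300 cm⁻¹ < P = 24900 cm⁻¹, the complex adopts the high-spin configuration.
That gives t₂g³ eg¹.
Unpaired electrons: 4.

4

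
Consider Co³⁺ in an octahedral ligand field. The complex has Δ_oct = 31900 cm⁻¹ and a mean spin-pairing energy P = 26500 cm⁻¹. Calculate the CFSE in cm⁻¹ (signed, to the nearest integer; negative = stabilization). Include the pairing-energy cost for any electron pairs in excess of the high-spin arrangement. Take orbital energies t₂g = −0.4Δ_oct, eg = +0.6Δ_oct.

-23560

Co³⁺: group 9, so d-count = 9 − 3 = 6.
Since Δ_oct = 31900 cm⁻¹ > P = 26500 cm⁻¹, the complex adopts the low-spin configuration.
That gives t₂g⁶ eg⁰.
Orbital CFSE = -2.4Δ_oct = -2.4 × 31900 = -76560 cm⁻¹.
Excess pairs vs high-spin: 3 − 1 = 2; pairing cost = +53000 cm⁻¹.
Net CFSE = -76560 + 53000 = -23560 cm⁻¹.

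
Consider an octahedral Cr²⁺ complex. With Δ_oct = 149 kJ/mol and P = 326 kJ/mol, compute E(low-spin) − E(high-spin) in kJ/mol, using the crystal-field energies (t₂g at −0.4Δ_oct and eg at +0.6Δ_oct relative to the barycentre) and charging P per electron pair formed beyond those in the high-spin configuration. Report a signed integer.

Group 6 minus oxidation state +2 gives a d⁴ configuration for Cr²⁺.
High-spin d⁴ fills as t₂g³ eg¹ with CFSE 3(−0.4) + 1(+0.6) = -0.6Δ_oct = -89 kJ/mol.
Low-spin t₂g⁴ eg⁰ gives -1.6Δ_oct = -238 kJ/mol, but forming 1 extra pair costs 1P = 326 kJ/mol, so E(LS) = -238 + 326 = 88 kJ/mol.
Thus E(LS) − E(HS) = 177 kJ/mol.

177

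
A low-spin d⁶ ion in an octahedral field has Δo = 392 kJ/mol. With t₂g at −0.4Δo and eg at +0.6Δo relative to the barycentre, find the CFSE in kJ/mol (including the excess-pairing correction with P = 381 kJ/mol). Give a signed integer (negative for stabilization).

-179

Configuration: t₂g⁶ eg⁰.
CFSE(orbital) = 6×(-0.4Δo) + 0×(0.6Δo) = -2.4Δo; with Δo = 392 kJ/mol that is -941 kJ/mol.
High-spin d⁶ would be t₂g⁴ eg² with 1 pair; low-spin has 3, so 2 excess pairs cost +2P = +762 kJ/mol.
Net CFSE = -941 + 762 = -179 kJ/mol.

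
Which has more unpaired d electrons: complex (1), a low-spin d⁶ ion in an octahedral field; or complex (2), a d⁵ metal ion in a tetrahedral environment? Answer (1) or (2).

(1): t2g^6 e_g^0 → 0 unpaired.
(2): With tetrahedral geometry the complex is necessarily high-spin; e^2 t2^3 → 5 unpaired.
So (2) has more unpaired electrons.

(2)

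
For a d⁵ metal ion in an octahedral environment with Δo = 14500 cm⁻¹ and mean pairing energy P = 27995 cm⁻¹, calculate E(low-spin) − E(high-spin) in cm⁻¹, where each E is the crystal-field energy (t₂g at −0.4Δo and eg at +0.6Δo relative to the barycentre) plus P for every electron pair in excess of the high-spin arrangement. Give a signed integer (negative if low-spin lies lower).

High-spin: t₂g³ eg², CFSE = 0.0Δo = 0 cm⁻¹.
Low-spin: t₂g⁵ eg⁰, orbital CFSE = -2.0Δo = -29000 cm⁻¹; plus 2 excess pairs × P = +55990 cm⁻¹; total 26990 cm⁻¹.
E(LS) − E(HS) = 26990 − (0) = 26990 cm⁻¹.

26990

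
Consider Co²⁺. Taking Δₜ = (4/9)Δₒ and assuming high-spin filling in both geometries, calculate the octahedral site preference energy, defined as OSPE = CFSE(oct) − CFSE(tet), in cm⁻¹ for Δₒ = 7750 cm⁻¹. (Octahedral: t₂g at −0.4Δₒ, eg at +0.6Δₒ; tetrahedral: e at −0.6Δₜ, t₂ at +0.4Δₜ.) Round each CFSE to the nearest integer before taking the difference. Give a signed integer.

Co is in group 9, so Co²⁺ is d⁷ (9 − 2 = 7).
Octahedral (high-spin): t2g^5 e_g^2, CFSE = 5(−0.4) + 2(+0.6) = -0.8Δₒ = -0.8 × 7750 = -6200 cm⁻¹.
Tetrahedral e^4 t2^3 gives -1.2Δₜ = -1.2 × (4/9) × 7750 = -4133 cm⁻¹.
OSPE = -6200 − (-4133) = -2067 cm⁻¹.

-2067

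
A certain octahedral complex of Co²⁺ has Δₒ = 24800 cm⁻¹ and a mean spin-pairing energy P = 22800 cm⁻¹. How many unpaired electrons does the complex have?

Group 9 minus oxidation state +2 gives a d⁷ configuration for Co²⁺.
Since Δₒ = 24800 cm⁻¹ > P = 22800 cm⁻¹, the complex adopts the low-spin configuration.
Configuration: t₂g⁶ eg¹.
Unpaired electrons: 1.

1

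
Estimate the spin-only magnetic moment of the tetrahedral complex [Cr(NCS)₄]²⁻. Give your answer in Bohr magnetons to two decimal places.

Each NCS⁻ contributes -1; 4 × (-1) = -4. With overall charge -2, Cr is in the +2 oxidation state.
Cr sits in group 6; removing 2 electrons leaves Cr²⁺ with 6 − 2 = 4 d electrons.
Tetrahedral fields are weak (Δₜ ≈ 4/9 Δₒ), so electrons fill high-spin.
Configuration: e² t₂² → 4 unpaired electrons.
μ(spin-only) = √[4(4+2)] = √24 ≈ 4.90 Bohr magnetons.

4.90 Bohr magnetons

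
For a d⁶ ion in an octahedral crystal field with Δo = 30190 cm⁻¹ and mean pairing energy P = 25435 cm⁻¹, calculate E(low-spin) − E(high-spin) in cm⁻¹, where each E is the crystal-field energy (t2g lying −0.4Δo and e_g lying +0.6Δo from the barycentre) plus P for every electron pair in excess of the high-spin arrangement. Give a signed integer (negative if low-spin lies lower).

-9510

High-spin d⁶ fills as t2g^4 e_g^2 with CFSE 4(−0.4) + 2(+0.6) = -0.4Δo = -12076 cm⁻¹.
Low-spin t2g^6 e_g^0 gives -2.4Δo = -72456 cm⁻¹, but forming 2 extra pairs costs 2P = 50870 cm⁻¹, so E(LS) = -72456 + 50870 = -21586 cm⁻¹.
Thus E(LS) − E(HS) = -9510 cm⁻¹.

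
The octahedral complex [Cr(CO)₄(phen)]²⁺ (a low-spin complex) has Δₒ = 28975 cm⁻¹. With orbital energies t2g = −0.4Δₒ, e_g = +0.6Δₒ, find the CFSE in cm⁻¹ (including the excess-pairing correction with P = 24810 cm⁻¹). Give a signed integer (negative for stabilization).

-21550

Ligand charges: 4×(+0) from CO and 1×(+0) from phen sum to +0; with overall charge +2, Cr is +2.
Cr²⁺: group 6, so d-count = 6 − 2 = 4.
Electron filling gives t2g^4 e_g^0.
The orbital stabilization is -1.6Δₒ = -1.6 × 28975 = -46360 cm⁻¹.
Relative to high-spin t2g^3 e_g^1 (0 paired), the low-spin configuration has 1 additional pair, contributing +1 × 24810 = +24810 cm⁻¹.
Overall CFSE = -46360 + 24810 = -21550 cm⁻¹.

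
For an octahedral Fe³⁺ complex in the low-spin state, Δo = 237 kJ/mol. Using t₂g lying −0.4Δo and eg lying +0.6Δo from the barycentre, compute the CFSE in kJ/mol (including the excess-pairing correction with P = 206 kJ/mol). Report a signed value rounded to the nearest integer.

-62

Fe is in group 8, so Fe³⁺ is d⁵ (8 − 3 = 5).
Configuration: t₂g⁵ eg⁰.
The orbital stabilization is -2.0Δo = -2.0 × 237 = -474 kJ/mol.
Pairing penalty: 2 pairs vs 0 in the high-spin reference → 2 extra × P = 412 kJ/mol.
Combining: -474 + 412 = -62 kJ/mol.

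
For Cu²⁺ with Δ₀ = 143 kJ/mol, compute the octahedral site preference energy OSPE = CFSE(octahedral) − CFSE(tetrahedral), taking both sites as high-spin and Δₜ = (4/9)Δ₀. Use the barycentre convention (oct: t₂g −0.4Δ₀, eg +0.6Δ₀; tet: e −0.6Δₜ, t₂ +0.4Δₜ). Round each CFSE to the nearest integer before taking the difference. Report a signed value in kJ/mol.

Group 11 minus oxidation state +2 gives a d⁹ configuration for Cu²⁺.
Octahedral (high-spin): t2g^6 e_g^3, CFSE = 6(−0.4) + 3(+0.6) = -0.6Δ₀ = -0.6 × 143 = -86 kJ/mol.
Tetrahedral: e^4 t2^5, CFSE = 4(−0.6) + 5(+0.4) = -0.4Δₜ = -0.4 × (4/9) × 143 = -25 kJ/mol.
OSPE = -86 − (-25) = -61 kJ/mol.

-61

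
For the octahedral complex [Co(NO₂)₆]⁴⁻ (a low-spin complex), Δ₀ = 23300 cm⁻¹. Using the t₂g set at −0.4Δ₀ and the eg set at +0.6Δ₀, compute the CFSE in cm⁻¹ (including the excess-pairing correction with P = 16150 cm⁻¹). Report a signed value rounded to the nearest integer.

Each NO₂⁻ contributes -1; 6 × (-1) = -6. With overall charge -4, Co is in the +2 oxidation state.
Co is in group 9, so Co²⁺ is d⁷ (9 − 2 = 7).
Electron filling gives t₂g⁶ eg¹.
Orbital CFSE = 6(-0.4) + 1(0.6) = -1.8Δ₀ = -1.8 × 23300 = -41940 cm⁻¹.
Pairing penalty: 3 pairs vs 2 in the high-spin reference → 1 extra × P = 16150 cm⁻¹.
Overall CFSE = -41940 + 16150 = -25790 cm⁻¹.

-25790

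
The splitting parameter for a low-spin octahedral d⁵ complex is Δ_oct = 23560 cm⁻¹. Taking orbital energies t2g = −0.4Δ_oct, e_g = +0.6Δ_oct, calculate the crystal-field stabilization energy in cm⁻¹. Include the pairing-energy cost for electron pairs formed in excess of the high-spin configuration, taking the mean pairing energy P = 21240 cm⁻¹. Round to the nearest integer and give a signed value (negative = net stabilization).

-4640

Configuration: t2g^5 e_g^0.
The orbital stabilization is -2.0Δ_oct = -2.0 × 23560 = -47120 cm⁻¹.
Relative to high-spin t2g^3 e_g^2 (0 paired), the low-spin configuration has 2 additional pairs, contributing +2 × 21240 = +42480 cm⁻¹.
Combining: -47120 + 42480 = -4640 cm⁻¹.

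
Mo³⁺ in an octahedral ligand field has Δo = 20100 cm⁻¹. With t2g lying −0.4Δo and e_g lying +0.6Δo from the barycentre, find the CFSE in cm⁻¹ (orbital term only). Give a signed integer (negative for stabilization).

Mo is in group 6, so Mo³⁺ is d³ (6 − 3 = 3).
For octahedral d³ the high- and low-spin configurations coincide.
Configuration: t2g^3 e_g^0.
The orbital stabilization is -1.2Δo = -1.2 × 20100 = -24120 cm⁻¹.

-24120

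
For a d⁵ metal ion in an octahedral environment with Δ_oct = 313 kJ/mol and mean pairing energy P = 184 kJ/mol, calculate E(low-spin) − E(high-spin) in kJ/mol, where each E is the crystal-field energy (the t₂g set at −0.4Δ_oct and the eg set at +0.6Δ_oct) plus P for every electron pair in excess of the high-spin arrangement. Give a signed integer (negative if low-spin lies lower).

-258

In the high-spin limit (t₂g³ eg²) the orbital term is 0.0Δ_oct = 0 kJ/mol, with no excess pairing.
For low-spin the configuration is t₂g⁵ eg⁰: orbital energy -2.0 × 313 = -626 kJ/mol, and 2 additional pairs relative to high-spin add 368 kJ/mol, giving -258 kJ/mol.
The difference is -258 − (0) = -258 kJ/mol, so low-spin lies lower.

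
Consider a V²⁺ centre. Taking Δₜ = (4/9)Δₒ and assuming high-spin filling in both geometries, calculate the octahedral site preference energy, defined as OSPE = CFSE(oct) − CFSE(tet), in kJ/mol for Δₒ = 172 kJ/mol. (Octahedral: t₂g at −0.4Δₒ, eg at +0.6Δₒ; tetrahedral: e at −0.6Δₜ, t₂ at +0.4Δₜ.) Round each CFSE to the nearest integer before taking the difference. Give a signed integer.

V is in group 5, so V²⁺ is d³ (5 − 2 = 3).
In an octahedral site d³ (HS) is t₂g³ eg⁰, giving CFSE(oct) = -1.2Δₒ = -206 kJ/mol.
Tetrahedral e² t₂¹ gives -0.8Δₜ = -0.8 × (4/9) × 172 = -61 kJ/mol.
OSPE = CFSE(oct) − CFSE(tet) = -206 − (-61) = -145 kJ/mol.

-145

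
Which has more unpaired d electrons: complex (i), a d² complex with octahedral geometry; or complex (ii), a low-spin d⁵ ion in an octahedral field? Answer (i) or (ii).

(i): t2g^2 e_g^0 → 2 unpaired.
(ii): t₂g⁵ eg⁰ → 1 unpaired.
So (i) has more unpaired electrons.

(i)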